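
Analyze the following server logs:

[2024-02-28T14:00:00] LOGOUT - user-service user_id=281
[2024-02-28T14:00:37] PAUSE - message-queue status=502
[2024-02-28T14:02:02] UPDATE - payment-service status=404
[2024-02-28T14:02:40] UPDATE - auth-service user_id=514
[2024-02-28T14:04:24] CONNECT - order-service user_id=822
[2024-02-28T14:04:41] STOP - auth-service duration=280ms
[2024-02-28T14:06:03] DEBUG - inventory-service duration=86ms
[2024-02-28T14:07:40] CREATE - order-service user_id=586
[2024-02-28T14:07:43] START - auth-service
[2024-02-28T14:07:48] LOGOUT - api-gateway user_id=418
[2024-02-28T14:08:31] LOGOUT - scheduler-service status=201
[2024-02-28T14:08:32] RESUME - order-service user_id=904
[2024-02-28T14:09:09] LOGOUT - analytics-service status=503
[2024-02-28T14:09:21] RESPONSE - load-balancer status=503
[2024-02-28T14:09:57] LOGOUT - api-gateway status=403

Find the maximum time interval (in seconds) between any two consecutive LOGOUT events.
468

To find the longest gap:

1. Extract all LOGOUT events in chronological order
2. Calculate time differences between consecutive events
3. Find the maximum difference
4. Longest gap: 468 seconds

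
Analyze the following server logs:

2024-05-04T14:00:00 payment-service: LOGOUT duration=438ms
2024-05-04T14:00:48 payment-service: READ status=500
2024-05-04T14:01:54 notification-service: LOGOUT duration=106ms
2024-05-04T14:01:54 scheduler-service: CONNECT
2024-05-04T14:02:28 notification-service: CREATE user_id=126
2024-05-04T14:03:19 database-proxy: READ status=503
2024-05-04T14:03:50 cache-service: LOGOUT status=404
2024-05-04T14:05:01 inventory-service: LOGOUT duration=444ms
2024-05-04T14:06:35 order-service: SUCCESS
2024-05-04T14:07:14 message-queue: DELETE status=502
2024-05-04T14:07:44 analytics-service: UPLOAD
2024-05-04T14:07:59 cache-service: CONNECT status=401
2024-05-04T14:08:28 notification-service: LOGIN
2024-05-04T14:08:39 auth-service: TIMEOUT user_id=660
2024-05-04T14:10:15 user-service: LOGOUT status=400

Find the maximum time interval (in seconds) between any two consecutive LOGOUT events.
314

To find the longest gap:

1. Extract all LOGOUT events in chronological order
2. Calculate time differences between consecutive events
3. Find the maximum difference
4. Longest gap: 314 seconds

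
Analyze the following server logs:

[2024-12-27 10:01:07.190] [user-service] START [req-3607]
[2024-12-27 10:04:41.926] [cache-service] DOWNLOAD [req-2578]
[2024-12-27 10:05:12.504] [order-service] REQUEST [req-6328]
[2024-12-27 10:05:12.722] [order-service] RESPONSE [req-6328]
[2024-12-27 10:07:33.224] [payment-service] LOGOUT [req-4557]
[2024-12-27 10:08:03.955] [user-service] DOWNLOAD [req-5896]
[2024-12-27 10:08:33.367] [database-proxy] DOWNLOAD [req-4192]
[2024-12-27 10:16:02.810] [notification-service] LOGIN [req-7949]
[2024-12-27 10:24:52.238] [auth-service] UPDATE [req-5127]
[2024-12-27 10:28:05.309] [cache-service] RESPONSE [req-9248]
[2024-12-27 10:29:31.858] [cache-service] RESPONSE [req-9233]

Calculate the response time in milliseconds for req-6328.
218

To calculate latency:

1. Find REQUEST with id req-6328: 2024-12-27 10:05:12.504
2. Find RESPONSE with id req-6328: 2024-12-27 10:05:12.722
3. Latency: 2024-12-27 10:05:12.722 - 2024-12-27 10:05:12.504 = 218ms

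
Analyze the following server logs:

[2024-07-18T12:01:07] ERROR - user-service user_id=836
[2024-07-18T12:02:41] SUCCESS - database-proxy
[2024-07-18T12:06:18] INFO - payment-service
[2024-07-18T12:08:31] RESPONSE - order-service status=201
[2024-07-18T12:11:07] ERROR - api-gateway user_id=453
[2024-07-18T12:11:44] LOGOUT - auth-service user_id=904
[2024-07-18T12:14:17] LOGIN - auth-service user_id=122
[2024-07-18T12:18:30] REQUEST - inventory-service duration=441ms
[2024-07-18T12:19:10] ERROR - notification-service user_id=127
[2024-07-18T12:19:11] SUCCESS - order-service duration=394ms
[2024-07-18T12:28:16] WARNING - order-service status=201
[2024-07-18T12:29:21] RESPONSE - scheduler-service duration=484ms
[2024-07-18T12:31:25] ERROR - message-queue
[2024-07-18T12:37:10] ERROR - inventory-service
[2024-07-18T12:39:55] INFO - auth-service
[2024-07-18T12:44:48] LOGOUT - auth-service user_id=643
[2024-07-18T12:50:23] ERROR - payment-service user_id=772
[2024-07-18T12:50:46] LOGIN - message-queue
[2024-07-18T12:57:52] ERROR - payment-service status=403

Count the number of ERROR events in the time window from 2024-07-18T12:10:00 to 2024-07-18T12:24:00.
2

To count events in the time window:

1. Window boundaries: 2024-07-18T12:10:00 to 2024-07-18T12:24:00
2. Filter for ERROR events within this window
3. Count matching events: 2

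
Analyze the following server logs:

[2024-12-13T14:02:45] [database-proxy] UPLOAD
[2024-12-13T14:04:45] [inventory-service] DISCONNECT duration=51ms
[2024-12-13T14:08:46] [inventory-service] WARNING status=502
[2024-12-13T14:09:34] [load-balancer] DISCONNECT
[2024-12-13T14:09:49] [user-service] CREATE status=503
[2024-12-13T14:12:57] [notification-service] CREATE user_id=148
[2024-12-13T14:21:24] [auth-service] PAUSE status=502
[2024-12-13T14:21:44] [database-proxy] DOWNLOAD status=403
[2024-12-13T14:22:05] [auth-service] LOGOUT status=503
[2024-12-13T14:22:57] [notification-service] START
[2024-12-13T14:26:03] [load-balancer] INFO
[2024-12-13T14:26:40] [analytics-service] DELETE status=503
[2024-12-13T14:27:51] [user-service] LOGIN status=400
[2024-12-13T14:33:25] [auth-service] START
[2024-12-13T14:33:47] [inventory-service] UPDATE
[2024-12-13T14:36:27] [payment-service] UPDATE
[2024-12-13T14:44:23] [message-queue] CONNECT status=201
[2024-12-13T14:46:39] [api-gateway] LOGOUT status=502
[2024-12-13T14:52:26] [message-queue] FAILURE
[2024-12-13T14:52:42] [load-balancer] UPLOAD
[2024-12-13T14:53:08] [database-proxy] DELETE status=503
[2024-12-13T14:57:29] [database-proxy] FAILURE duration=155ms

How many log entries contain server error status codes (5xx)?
7

To find matching entries:

1. Pattern to match: server error status codes (5xx)
2. Scan each log entry for the pattern
3. Count matches: 7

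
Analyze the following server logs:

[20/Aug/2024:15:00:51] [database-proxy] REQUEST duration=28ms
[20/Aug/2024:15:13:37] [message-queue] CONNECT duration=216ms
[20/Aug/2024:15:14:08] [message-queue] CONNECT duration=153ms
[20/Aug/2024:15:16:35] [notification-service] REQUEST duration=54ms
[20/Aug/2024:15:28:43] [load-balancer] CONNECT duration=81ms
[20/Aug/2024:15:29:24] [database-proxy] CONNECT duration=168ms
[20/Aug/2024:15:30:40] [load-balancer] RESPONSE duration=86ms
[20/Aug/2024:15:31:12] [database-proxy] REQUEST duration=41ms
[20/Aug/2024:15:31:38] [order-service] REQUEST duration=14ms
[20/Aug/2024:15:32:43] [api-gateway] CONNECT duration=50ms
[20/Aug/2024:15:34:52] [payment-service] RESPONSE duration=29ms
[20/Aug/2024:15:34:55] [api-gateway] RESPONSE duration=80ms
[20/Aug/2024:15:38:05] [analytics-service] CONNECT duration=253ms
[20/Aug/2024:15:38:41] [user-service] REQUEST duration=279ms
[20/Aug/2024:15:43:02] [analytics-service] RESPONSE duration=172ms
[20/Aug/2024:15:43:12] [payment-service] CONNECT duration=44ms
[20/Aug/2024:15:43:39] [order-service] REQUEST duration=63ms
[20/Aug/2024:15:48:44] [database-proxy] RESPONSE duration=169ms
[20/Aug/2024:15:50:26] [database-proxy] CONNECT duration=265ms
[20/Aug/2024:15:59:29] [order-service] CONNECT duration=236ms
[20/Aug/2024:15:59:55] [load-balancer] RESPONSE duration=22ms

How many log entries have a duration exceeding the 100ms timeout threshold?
9

To count timeouts:

1. Threshold: 100ms
2. Extract duration from each log entry
3. Count entries where duration > 100
4. Timeout count: 9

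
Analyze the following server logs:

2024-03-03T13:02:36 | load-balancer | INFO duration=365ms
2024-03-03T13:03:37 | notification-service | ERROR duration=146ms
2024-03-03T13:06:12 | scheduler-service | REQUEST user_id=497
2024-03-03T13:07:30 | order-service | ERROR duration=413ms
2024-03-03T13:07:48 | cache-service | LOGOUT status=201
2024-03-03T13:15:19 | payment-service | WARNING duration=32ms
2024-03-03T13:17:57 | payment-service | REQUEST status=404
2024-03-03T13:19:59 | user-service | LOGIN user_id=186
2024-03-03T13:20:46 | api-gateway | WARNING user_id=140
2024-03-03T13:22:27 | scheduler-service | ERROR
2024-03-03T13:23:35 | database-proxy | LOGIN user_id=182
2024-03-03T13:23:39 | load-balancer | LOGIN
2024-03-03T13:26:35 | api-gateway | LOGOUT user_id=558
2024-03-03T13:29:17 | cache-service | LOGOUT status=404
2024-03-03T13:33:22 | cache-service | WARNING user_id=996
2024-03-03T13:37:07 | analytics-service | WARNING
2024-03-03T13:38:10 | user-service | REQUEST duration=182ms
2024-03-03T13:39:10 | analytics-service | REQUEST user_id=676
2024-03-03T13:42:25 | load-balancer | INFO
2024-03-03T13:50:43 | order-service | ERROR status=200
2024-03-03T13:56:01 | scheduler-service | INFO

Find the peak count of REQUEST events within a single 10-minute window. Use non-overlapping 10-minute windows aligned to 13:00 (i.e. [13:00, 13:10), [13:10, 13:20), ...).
2

To find the burst window:

1. Divide the log period into non-overlapping 10-minute windows starting at 13:00
2. Count REQUEST events in each window
3. Find the window with maximum count
4. Maximum events in a window: 2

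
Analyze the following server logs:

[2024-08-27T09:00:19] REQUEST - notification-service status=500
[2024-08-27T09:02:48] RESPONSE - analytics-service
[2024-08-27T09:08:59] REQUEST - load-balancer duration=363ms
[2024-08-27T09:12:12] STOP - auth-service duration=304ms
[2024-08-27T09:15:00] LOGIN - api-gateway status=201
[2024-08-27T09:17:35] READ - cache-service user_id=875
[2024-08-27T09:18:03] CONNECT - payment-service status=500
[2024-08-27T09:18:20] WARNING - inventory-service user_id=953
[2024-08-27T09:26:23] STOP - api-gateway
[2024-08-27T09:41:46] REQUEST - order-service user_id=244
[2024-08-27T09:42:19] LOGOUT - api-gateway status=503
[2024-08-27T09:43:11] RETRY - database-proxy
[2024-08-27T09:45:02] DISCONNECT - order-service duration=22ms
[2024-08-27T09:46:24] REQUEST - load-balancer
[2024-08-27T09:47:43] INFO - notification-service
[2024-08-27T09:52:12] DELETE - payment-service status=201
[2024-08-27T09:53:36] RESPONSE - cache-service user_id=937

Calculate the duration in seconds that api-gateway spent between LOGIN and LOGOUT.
1639

To calculate state duration:

1. Find LOGIN event for api-gateway: 2024-08-27T09:15:00
2. Find LOGOUT event for api-gateway: 2024-08-27T09:42:19
3. Calculate duration: 2024-08-27T09:42:19 - 2024-08-27T09:15:00 = 1639 seconds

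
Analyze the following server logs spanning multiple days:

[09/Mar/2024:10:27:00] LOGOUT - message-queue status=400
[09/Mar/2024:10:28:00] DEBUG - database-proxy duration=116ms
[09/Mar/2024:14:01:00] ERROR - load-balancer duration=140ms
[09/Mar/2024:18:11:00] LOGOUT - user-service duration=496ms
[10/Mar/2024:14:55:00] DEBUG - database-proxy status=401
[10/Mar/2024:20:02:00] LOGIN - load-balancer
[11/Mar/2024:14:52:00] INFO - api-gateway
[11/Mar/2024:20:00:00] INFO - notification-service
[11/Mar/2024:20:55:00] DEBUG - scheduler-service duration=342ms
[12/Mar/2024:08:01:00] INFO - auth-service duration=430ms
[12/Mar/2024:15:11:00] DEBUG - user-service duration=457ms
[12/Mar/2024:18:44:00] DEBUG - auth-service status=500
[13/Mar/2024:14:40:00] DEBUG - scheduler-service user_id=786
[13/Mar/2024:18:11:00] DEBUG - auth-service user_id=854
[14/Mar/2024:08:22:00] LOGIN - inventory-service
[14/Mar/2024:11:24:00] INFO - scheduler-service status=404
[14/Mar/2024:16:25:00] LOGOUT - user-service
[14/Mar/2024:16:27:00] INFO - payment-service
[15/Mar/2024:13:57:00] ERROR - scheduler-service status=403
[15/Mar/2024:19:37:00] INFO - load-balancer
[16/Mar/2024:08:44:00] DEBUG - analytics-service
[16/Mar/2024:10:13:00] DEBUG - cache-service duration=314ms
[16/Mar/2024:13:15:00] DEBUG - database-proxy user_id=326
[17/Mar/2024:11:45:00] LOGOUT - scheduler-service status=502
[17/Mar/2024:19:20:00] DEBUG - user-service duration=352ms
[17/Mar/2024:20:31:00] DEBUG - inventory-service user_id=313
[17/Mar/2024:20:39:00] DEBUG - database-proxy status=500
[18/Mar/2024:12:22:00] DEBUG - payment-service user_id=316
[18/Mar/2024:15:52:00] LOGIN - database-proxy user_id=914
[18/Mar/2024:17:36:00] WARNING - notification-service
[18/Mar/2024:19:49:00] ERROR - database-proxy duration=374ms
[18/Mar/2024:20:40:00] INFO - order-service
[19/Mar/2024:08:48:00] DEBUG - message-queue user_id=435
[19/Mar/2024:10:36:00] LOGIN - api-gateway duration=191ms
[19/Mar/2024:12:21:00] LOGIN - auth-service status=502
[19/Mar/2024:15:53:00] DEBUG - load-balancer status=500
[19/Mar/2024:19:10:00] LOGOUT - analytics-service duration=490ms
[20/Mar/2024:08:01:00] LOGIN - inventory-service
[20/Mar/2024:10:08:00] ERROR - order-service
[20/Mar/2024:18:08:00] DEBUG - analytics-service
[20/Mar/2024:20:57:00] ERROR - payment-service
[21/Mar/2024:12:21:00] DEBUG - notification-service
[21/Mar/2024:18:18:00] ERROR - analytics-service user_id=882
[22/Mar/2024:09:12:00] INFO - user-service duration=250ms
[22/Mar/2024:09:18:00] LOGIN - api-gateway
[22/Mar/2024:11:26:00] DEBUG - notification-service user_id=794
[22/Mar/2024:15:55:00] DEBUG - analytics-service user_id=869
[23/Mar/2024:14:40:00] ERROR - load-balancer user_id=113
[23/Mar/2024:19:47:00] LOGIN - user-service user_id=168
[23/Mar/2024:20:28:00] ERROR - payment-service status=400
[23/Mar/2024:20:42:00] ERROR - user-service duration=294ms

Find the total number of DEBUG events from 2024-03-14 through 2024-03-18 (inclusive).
7

To filter by date range:

1. Date range: 2024-03-14 through 2024-03-18, both dates inclusive
2. Filter for DEBUG events whose date falls in this range
3. Count matching events: 7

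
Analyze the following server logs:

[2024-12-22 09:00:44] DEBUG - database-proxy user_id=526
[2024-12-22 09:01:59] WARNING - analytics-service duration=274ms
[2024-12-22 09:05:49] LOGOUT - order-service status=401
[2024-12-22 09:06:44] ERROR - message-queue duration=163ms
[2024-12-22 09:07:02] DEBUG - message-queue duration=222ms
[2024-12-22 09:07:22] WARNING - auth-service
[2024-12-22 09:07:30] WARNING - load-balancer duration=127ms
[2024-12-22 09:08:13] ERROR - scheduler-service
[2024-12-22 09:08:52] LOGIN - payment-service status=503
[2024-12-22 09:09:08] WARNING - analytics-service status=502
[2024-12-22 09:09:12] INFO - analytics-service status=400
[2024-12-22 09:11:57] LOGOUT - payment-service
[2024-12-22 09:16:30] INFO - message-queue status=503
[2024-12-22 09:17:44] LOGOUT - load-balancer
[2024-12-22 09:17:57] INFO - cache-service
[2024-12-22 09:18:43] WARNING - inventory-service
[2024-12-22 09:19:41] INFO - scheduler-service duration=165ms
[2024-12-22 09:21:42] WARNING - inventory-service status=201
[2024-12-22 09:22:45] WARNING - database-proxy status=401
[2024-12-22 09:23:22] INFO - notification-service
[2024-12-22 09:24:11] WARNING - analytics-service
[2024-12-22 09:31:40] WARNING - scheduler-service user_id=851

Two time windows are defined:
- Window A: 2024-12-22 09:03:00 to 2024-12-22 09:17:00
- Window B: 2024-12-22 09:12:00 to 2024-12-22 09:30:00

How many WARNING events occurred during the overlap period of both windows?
0

To find overlap events:

1. Window A: 2024-12-22 09:03:00 to 2024-12-22 09:17:00
2. Window B: 2024-12-22 09:12:00 to 2024-12-22 09:30:00
3. Overlap period: 2024-12-22 09:12:00 to 2024-12-22 09:17:00
4. Count WARNING events in overlap: 0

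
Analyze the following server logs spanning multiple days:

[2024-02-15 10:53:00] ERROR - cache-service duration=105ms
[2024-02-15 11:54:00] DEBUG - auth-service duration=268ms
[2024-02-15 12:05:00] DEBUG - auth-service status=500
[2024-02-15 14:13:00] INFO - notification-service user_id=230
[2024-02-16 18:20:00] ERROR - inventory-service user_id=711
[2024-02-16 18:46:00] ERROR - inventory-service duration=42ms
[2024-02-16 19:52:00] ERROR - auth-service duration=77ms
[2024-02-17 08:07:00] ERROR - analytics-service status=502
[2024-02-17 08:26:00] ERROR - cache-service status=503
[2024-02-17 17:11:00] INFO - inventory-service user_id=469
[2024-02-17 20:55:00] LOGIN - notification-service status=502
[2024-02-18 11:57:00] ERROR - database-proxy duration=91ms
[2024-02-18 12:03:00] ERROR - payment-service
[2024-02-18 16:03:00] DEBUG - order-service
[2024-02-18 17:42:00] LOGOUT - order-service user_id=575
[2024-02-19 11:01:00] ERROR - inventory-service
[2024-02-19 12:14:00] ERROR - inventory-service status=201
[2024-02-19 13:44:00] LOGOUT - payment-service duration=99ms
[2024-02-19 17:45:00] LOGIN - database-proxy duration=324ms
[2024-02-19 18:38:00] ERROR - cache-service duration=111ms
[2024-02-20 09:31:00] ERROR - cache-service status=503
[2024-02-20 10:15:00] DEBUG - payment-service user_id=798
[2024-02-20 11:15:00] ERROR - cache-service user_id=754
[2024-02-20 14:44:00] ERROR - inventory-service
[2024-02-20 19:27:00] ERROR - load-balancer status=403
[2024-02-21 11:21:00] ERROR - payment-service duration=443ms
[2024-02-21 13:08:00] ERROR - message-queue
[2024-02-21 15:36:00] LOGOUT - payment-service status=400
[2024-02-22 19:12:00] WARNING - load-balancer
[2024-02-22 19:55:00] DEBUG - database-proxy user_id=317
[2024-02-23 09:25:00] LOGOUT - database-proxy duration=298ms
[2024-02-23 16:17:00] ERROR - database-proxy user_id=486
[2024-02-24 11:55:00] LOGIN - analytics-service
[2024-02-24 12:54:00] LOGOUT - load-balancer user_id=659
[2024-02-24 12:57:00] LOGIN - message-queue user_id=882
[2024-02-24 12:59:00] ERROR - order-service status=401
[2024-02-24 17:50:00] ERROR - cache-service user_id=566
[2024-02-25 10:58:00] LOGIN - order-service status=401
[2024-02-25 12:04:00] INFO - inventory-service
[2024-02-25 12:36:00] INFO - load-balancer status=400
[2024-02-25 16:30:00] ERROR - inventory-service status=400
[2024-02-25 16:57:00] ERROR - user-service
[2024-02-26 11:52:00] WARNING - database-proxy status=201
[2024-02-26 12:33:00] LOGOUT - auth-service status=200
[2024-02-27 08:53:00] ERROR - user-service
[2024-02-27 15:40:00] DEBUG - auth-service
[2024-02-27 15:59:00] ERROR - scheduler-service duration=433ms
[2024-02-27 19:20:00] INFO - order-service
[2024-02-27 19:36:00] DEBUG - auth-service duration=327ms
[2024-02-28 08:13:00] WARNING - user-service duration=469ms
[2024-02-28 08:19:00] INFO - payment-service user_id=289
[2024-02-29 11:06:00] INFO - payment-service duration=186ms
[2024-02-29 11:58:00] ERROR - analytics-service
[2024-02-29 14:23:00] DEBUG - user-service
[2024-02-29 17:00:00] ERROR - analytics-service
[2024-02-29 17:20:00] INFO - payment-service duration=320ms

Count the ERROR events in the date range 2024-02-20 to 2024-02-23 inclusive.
7

To filter by date range:

1. Date range: 2024-02-20 through 2024-02-23, both dates inclusive
2. Filter for ERROR events whose date falls in this range
3. Count matching events: 7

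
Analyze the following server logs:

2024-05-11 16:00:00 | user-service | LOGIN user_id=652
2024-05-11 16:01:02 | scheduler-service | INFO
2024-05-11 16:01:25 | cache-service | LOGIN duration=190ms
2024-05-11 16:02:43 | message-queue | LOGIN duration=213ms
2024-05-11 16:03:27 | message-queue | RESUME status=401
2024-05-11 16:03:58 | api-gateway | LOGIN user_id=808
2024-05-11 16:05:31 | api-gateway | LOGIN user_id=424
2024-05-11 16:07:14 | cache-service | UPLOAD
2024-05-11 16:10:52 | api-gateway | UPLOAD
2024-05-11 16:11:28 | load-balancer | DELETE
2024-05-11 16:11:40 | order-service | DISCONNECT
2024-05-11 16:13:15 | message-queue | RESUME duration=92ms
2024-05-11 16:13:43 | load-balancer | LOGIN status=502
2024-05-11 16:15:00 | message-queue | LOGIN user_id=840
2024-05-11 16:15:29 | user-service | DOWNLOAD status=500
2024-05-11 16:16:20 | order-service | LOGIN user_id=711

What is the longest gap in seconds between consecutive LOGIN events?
492

To find the longest gap:

1. Extract all LOGIN events in chronological order
2. Calculate time differences between consecutive events
3. Find the maximum difference
4. Longest gap: 492 seconds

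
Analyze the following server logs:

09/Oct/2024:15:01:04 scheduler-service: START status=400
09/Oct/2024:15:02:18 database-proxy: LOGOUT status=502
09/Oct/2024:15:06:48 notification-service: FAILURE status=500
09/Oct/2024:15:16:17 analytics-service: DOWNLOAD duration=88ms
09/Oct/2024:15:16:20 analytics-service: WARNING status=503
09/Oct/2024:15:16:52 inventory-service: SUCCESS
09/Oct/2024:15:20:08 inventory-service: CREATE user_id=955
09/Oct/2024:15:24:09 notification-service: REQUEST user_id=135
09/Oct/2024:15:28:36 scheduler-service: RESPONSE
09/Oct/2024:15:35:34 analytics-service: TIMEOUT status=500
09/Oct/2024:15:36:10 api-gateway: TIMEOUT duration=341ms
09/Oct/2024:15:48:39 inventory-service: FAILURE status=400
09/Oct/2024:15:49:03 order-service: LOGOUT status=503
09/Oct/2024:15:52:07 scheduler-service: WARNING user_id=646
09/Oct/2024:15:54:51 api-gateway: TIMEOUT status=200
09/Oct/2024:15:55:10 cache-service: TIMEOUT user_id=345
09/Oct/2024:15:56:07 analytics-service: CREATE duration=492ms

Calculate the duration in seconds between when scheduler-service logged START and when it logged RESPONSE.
1652

To find the time between events:

1. Locate the first START event for scheduler-service: 09/Oct/2024:15:01:04
2. Locate the first RESPONSE event for scheduler-service: 09/Oct/2024:15:28:36
3. Calculate the difference: 09/Oct/2024:15:28:36 - 09/Oct/2024:15:01:04 = 1652 seconds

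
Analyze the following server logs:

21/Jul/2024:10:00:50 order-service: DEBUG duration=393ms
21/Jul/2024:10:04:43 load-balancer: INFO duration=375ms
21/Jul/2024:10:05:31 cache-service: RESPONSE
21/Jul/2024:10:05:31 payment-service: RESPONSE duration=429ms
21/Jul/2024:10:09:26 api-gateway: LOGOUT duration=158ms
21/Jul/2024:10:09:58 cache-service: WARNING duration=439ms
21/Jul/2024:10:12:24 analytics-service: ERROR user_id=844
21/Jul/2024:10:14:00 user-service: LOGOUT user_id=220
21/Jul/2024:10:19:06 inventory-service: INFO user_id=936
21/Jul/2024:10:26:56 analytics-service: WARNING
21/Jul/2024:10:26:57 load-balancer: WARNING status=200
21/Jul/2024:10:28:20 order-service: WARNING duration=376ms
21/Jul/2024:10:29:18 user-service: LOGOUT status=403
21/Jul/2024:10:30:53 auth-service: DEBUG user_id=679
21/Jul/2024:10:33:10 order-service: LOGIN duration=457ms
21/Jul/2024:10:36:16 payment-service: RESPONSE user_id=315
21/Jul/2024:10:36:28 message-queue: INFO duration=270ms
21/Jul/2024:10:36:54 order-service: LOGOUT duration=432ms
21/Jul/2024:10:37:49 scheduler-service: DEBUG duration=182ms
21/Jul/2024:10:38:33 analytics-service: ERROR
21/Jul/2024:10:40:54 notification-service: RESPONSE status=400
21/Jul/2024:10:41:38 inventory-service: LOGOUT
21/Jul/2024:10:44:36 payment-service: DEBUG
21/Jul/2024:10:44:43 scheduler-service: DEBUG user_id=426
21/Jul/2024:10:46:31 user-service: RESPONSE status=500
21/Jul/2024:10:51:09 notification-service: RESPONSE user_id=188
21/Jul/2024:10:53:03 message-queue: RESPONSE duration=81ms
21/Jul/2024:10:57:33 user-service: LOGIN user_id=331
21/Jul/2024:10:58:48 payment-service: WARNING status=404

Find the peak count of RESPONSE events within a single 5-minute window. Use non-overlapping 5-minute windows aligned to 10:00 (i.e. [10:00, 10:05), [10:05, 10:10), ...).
2

To find the burst window:

1. Divide the log period into non-overlapping 5-minute windows starting at 10:00
2. Count RESPONSE events in each window
3. Find the window with maximum count
4. Maximum events in a window: 2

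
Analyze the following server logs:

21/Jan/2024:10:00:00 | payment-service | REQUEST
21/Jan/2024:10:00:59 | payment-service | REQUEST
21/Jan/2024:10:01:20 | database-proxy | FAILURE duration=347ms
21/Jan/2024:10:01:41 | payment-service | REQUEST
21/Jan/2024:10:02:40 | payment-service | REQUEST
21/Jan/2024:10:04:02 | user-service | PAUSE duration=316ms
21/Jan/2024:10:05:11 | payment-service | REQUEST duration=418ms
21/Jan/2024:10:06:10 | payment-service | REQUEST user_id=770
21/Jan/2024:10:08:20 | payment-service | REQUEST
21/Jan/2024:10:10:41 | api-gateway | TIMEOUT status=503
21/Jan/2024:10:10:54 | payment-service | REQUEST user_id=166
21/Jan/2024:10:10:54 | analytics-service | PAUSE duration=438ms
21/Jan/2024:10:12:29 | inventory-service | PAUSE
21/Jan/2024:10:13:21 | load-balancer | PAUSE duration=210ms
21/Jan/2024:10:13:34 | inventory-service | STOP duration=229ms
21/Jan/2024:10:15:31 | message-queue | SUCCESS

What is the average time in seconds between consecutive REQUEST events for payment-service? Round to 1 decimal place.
93.4

To calculate average interval:

1. Find all REQUEST events for payment-service in order
2. Calculate time gaps between consecutive events
3. Compute mean of gaps: 654 / 7 = 93.4 seconds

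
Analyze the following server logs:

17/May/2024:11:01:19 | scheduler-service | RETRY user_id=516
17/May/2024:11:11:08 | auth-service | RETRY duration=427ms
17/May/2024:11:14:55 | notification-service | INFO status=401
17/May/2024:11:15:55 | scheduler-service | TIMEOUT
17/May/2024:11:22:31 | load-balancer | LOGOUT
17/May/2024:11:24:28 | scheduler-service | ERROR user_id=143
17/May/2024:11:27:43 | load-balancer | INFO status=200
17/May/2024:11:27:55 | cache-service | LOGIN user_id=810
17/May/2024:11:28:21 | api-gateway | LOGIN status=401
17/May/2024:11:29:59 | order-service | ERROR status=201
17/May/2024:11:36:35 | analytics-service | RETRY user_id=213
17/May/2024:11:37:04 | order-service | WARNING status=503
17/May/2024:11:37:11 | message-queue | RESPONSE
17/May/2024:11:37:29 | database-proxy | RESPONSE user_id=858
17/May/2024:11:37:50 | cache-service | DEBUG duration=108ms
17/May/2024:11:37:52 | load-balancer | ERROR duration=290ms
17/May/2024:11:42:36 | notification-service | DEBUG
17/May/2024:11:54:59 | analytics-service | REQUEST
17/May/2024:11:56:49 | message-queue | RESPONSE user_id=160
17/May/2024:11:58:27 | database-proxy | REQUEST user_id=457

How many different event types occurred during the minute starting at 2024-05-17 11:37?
4

To count unique event types:

1. Filter events in the minute starting at 2024-05-17 11:37
2. Extract event types from matching entries
3. Count unique types: 4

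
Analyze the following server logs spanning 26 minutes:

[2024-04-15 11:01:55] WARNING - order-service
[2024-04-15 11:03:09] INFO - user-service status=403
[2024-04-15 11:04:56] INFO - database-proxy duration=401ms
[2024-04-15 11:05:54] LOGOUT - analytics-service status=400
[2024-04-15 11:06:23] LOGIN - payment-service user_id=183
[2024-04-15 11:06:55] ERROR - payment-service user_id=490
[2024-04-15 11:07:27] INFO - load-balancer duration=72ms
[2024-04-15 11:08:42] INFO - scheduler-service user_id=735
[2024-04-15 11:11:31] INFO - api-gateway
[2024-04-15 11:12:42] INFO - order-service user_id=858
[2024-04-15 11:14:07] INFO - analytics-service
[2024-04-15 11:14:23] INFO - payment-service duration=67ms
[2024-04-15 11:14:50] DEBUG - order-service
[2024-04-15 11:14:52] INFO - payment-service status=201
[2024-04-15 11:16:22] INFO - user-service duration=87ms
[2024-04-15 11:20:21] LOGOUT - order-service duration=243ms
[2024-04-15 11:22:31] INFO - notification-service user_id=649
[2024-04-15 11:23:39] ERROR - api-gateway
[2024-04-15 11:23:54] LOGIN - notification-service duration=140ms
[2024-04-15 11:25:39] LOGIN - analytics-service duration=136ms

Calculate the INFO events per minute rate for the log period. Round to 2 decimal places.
0.42

To calculate the rate:

1. Count total INFO events: 11
2. Total time period: 26 minutes
3. Rate = 11 / 26 = 0.42 events per minute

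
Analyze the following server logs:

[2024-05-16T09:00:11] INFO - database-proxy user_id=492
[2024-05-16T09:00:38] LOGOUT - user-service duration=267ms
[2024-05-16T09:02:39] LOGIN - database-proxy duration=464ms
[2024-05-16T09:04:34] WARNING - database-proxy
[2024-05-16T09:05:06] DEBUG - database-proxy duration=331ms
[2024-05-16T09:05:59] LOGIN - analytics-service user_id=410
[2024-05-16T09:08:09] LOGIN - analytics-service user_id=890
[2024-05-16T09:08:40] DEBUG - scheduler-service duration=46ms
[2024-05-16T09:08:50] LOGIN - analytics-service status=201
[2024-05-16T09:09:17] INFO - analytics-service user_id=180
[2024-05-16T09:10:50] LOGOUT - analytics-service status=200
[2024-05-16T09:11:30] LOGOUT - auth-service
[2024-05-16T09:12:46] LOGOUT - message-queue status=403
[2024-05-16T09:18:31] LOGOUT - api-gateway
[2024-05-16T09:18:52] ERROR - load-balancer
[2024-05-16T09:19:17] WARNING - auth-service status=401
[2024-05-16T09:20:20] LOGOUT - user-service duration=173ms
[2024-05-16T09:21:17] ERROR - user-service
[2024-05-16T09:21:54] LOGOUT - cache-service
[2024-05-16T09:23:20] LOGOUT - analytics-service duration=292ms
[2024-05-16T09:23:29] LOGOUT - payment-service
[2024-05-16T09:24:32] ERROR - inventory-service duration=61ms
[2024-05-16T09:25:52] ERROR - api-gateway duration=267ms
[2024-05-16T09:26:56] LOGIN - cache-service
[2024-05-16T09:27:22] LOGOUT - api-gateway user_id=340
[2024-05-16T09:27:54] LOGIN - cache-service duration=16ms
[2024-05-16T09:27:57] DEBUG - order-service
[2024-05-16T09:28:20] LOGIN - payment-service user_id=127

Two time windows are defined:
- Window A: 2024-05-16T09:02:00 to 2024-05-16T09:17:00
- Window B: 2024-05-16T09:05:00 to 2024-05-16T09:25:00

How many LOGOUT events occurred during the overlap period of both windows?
3

To find overlap events:

1. Window A: 2024-05-16T09:02:00 to 2024-05-16T09:17:00
2. Window B: 2024-05-16T09:05:00 to 2024-05-16T09:25:00
3. Overlap period: 2024-05-16T09:05:00 to 2024-05-16T09:17:00
4. Count LOGOUT events in overlap: 3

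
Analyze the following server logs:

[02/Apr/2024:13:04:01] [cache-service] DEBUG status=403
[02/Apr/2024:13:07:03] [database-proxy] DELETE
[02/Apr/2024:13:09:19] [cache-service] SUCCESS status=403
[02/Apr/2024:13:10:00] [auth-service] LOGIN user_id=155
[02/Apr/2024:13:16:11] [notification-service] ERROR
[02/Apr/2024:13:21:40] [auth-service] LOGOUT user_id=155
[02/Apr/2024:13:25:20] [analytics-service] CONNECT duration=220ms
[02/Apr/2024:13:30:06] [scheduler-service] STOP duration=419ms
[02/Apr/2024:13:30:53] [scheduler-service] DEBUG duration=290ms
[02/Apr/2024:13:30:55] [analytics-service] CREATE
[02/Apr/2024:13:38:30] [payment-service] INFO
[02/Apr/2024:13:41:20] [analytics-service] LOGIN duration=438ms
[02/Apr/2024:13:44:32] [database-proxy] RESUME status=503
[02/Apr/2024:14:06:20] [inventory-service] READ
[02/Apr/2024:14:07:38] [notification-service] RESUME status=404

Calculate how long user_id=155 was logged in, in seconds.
700

To calculate session duration:

1. Find LOGIN event for user_id=155: 02/Apr/2024:13:10:00
2. Find LOGOUT event for user_id=155: 02/Apr/2024:13:21:40
3. Session duration: 02/Apr/2024:13:21:40 - 02/Apr/2024:13:10:00 = 700 seconds (11 minutes)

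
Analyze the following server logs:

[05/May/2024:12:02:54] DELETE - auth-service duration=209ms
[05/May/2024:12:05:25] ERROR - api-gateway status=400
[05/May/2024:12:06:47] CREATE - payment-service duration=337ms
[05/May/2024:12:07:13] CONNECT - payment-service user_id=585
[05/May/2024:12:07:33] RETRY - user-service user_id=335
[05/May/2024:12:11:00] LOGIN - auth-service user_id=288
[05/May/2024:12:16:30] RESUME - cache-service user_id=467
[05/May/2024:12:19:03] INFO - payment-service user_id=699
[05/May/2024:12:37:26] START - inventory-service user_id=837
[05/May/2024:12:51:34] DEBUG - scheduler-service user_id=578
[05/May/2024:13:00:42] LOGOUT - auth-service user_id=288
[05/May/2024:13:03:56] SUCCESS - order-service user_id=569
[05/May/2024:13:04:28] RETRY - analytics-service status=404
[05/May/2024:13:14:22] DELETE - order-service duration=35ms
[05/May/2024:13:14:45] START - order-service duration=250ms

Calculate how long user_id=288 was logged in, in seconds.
2982

To calculate session duration:

1. Find LOGIN event for user_id=288: 05/May/2024:12:11:00
2. Find LOGOUT event for user_id=288: 05/May/2024:13:00:42
3. Session duration: 05/May/2024:13:00:42 - 05/May/2024:12:11:00 = 2982 seconds (49 minutes)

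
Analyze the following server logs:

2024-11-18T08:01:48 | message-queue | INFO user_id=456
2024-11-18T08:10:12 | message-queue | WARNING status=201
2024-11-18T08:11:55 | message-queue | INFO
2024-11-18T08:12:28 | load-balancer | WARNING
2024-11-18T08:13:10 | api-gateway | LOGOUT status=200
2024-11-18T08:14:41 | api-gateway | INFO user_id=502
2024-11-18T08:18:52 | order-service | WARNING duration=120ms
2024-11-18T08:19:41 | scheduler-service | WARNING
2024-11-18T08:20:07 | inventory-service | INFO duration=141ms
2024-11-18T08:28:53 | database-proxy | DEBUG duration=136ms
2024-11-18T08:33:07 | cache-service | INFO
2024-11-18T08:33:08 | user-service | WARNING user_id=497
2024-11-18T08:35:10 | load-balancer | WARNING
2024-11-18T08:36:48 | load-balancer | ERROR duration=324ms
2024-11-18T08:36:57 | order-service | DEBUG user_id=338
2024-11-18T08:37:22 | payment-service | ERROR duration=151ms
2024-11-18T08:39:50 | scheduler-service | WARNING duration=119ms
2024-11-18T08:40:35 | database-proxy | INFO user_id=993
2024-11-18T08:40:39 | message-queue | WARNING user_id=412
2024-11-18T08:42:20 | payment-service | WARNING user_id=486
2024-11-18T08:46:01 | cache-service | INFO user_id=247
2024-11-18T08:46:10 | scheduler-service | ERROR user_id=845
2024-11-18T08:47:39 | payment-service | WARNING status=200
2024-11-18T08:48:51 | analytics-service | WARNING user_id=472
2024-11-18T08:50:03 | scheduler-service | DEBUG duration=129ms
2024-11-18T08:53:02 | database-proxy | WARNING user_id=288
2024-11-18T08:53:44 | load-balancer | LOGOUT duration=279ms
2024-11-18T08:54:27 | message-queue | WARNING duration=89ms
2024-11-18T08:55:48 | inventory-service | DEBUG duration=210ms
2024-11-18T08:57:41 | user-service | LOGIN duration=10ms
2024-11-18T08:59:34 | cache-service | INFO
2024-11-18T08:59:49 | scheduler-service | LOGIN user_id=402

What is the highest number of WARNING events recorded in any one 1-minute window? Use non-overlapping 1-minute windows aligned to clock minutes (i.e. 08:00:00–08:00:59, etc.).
1

To find the burst window:

1. Divide the log period into non-overlapping 1-minute windows starting at 08:00
2. Count WARNING events in each window
3. Find the window with maximum count
4. Maximum events in a window: 1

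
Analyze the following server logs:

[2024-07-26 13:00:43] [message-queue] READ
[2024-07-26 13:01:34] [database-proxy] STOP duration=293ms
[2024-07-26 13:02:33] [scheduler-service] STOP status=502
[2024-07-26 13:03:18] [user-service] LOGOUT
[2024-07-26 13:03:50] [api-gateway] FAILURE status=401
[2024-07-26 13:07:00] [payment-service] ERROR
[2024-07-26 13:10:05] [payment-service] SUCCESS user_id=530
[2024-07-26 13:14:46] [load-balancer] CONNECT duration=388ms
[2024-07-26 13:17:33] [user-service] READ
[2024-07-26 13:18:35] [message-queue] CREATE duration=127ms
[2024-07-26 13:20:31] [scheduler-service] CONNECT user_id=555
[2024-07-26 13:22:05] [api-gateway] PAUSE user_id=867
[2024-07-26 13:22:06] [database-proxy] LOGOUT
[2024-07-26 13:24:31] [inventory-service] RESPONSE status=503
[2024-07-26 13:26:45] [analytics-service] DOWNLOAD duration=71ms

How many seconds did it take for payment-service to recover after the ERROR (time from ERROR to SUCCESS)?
185

To calculate recovery time:

1. Find ERROR event for payment-service: 2024-07-26 13:07:00
2. Find next SUCCESS event for payment-service: 2024-07-26 13:10:05
3. Recovery time: 2024-07-26 13:10:05 - 2024-07-26 13:07:00 = 185 seconds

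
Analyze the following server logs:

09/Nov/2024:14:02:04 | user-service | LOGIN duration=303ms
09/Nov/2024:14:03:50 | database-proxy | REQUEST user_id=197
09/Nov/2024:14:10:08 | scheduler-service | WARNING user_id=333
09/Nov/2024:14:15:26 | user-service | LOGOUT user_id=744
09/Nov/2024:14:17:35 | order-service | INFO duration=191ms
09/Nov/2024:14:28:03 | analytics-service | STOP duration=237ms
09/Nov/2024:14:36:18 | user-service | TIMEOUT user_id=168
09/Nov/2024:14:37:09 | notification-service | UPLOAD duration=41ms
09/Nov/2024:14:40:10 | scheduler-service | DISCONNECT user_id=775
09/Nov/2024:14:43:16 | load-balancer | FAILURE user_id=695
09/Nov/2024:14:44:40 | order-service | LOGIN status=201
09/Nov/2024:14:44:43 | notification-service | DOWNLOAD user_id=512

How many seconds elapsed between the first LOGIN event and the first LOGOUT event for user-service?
802

To find the time between events:

1. Locate the first LOGIN event for user-service: 09/Nov/2024:14:02:04
2. Locate the first LOGOUT event for user-service: 09/Nov/2024:14:15:26
3. Calculate the difference: 09/Nov/2024:14:15:26 - 09/Nov/2024:14:02:04 = 802 seconds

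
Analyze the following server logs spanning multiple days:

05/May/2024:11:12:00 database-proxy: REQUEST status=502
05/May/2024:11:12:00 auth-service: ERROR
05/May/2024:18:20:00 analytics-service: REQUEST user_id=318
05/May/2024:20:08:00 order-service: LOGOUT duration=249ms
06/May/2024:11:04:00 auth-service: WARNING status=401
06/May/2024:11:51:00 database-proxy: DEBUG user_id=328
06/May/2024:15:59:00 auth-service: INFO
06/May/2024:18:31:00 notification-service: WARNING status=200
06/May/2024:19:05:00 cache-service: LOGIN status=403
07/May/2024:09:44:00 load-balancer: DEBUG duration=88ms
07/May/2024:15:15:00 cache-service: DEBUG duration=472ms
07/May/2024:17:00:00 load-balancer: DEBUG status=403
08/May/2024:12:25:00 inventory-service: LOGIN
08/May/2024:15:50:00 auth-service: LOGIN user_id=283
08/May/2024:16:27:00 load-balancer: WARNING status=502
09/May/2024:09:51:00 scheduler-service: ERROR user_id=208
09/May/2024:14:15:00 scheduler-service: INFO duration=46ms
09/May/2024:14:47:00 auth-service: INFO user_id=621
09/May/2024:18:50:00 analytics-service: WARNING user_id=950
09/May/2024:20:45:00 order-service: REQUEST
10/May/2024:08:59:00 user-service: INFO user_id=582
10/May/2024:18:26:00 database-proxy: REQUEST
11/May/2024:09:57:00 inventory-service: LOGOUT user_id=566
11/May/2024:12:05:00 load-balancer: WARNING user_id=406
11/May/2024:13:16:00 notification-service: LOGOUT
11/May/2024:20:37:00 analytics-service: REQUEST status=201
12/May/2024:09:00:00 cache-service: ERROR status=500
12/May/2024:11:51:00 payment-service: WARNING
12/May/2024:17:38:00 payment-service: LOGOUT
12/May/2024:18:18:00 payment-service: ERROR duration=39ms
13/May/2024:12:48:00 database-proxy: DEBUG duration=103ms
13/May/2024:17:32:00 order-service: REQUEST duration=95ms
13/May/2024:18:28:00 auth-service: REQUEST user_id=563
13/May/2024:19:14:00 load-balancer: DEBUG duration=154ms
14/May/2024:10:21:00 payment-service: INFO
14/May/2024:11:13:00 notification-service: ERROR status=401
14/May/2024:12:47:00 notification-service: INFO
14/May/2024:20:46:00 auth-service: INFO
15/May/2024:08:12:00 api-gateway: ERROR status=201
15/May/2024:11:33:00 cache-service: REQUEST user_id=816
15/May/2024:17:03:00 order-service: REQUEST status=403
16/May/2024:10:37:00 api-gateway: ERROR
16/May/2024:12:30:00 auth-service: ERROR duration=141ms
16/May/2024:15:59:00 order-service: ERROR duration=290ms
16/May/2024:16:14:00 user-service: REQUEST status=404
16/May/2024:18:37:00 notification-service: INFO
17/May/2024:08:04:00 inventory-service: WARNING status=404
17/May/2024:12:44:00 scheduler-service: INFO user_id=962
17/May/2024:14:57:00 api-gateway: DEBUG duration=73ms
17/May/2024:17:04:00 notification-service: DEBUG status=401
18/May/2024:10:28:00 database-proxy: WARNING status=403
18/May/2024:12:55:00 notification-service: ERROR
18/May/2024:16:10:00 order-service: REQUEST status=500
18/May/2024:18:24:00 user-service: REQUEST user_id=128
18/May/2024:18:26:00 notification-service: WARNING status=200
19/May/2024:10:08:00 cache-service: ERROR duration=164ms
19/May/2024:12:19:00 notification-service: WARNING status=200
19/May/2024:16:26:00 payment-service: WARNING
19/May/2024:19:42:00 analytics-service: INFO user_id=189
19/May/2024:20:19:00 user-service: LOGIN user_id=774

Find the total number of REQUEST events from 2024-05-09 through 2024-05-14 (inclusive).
5

To filter by date range:

1. Date range: 2024-05-09 through 2024-05-14, both dates inclusive
2. Filter for REQUEST events whose date falls in this range
3. Count matching events: 5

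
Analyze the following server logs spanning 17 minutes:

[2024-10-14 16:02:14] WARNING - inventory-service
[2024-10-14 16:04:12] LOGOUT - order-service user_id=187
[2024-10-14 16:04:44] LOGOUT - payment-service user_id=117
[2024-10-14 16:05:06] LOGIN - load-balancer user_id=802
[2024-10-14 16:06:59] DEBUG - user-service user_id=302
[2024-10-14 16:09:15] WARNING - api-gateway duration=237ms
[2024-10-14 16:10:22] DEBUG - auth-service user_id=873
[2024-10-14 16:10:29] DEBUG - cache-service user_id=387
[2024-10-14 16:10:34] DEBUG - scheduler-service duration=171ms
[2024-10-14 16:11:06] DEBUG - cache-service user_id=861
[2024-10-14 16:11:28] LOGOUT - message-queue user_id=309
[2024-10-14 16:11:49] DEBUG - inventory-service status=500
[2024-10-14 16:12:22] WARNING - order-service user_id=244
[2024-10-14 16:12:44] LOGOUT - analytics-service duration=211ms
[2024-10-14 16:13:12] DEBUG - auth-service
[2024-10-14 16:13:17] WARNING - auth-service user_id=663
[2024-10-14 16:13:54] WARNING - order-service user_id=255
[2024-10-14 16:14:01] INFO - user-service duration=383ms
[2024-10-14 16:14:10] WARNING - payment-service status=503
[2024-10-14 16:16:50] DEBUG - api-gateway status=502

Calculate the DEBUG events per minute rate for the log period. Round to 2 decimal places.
0.47

To calculate the rate:

1. Count total DEBUG events: 8
2. Total time period: 17 minutes
3. Rate = 8 / 17 = 0.47 events per minute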